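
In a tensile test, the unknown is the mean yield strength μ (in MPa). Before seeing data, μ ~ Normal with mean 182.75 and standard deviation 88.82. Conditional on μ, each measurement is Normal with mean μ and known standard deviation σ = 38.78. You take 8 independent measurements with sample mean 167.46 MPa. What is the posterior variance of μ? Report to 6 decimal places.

183.610806

For Normal data with known variance σ², a Normal(μ₀, σ₀²) prior on μ is conjugate. Posterior precision = 1/σ₀² + n/σ²; posterior mean is the precision-weighted average of μ₀ and x̄.
σ₀² = 88.82² = 7888.9924, σ² = 38.78² = 1503.8884; σ² + n·σ₀² = 1503.8884 + 8·7888.9924 = 64615.8276.
Posterior precision = 1/σ₀² + n/σ² = 1/7888.9924 + 8/1503.8884 = (σ² + n·σ₀²)/(σ₀²σ²) = 64615.8276/(7888.9924·1503.8884); posterior variance σₙ² = σ₀²σ²/(σ² + n·σ₀²) = 7888.9924·1503.8884/64615.8276 = 183.610806.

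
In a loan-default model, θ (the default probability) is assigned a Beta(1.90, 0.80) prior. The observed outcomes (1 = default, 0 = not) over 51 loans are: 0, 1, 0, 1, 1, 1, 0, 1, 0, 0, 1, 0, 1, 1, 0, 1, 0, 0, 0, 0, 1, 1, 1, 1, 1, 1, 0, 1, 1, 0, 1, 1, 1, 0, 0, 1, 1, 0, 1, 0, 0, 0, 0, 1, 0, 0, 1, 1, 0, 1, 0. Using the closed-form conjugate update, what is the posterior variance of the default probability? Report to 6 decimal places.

0.004544

The Beta prior is conjugate to a Binomial/Bernoulli likelihood; the update adds successes to α and failures to β.
Posterior: Beta(α+k, β+n−k) = Beta(1.90+27, 0.80+24) = Beta(28.90, 24.80).
Var = αβ/((α+β)²(α+β+1)) = 28.90·24.80/(53.70²·54.70) = 0.004544.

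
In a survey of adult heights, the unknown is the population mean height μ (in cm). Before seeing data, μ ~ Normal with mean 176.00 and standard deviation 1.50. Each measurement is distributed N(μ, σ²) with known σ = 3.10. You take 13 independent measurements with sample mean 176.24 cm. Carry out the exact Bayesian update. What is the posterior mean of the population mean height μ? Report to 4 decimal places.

176.1806

For Normal data with known variance σ², a Normal(μ₀, σ₀²) prior on μ is conjugate. Posterior precision = 1/σ₀² + n/σ²; posterior mean is the precision-weighted average of μ₀ and x̄.
n·x̄ = 13·176.24 = 2291.12.
σ₀² = 1.50² = 2.25, σ² = 3.10² = 9.61; σ² + n·σ₀² = 9.61 + 13·2.25 = 38.86.
Posterior mean = (μ₀/σ₀² + n·x̄/σ²)/(1/σ₀² + n/σ²) = (σ²·μ₀ + σ₀²·n·x̄)/(σ² + n·σ₀²) = (9.61·176.00 + 2.25·2291.12)/38.86 = 6846.38/38.86 = 176.1806.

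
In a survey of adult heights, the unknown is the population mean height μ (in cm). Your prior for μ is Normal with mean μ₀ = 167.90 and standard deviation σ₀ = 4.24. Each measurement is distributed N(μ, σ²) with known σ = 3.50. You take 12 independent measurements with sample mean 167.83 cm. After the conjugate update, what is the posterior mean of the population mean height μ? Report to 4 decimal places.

For Normal data with known variance σ², a Normal(μ₀, σ₀²) prior on μ is conjugate. Posterior precision = 1/σ₀² + n/σ²; posterior mean is the precision-weighted average of μ₀ and x̄.
n·x̄ = 12·167.83 = 2013.96.
σ₀² = 4.24² = 17.9776, σ² = 3.50² = 12.25; σ² + n·σ₀² = 12.25 + 12·17.9776 = 227.9812.
Posterior mean = (μ₀/σ₀² + n·x̄/σ²)/(1/σ₀² + n/σ²) = (σ²·μ₀ + σ₀²·n·x̄)/(σ² + n·σ₀²) = (12.25·167.90 + 17.9776·2013.96)/227.9812 = 38262.942296/227.9812 = 167.8338.

167.8338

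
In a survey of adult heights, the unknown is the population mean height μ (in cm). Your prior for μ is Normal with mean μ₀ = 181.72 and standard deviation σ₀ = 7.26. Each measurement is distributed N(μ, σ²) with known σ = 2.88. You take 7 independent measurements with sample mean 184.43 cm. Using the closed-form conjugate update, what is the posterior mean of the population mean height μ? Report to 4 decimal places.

For Normal data with known variance σ², a Normal(μ₀, σ₀²) prior on μ is conjugate. Posterior precision = 1/σ₀² + n/σ²; posterior mean is the precision-weighted average of μ₀ and x̄.
n·x̄ = 7·184.43 = 1291.01.
σ₀² = 7.26² = 52.7076, σ² = 2.88² = 8.2944; σ² + n·σ₀² = 8.2944 + 7·52.7076 = 377.2476.
Posterior mean = (μ₀/σ₀² + n·x̄/σ²)/(1/σ₀² + n/σ²) = (σ²·μ₀ + σ₀²·n·x̄)/(σ² + n·σ₀²) = (8.2944·181.72 + 52.7076·1291.01)/377.2476 = 69553.297044/377.2476 = 184.3704.

184.3704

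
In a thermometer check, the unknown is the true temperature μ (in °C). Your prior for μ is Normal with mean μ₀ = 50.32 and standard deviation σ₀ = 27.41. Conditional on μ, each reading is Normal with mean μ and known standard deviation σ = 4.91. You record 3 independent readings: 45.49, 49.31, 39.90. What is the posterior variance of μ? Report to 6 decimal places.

7.950989

For Normal data with known variance σ², a Normal(μ₀, σ₀²) prior on μ is conjugate. Posterior precision = 1/σ₀² + n/σ²; posterior mean is the precision-weighted average of μ₀ and x̄.
σ₀² = 27.41² = 751.3081, σ² = 4.91² = 24.1081; σ² + n·σ₀² = 24.1081 + 3·751.3081 = 2278.0324.
Posterior precision = 1/σ₀² + n/σ² = 1/751.3081 + 3/24.1081 = (σ² + n·σ₀²)/(σ₀²σ²) = 2278.0324/(751.3081·24.1081); posterior variance σₙ² = σ₀²σ²/(σ² + n·σ₀²) = 751.3081·24.1081/2278.0324 = 7.950989.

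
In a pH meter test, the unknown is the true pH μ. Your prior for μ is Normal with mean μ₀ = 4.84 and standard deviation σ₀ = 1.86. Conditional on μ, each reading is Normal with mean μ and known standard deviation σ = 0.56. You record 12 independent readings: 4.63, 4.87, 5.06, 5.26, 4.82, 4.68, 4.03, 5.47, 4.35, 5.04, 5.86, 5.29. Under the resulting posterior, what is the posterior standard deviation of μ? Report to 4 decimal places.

0.1611

For Normal data with known variance σ², a Normal(μ₀, σ₀²) prior on μ is conjugate. Posterior precision = 1/σ₀² + n/σ²; posterior mean is the precision-weighted average of μ₀ and x̄.
σ₀² = 1.86² = 3.4596, σ² = 0.56² = 0.3136; σ² + n·σ₀² = 0.3136 + 12·3.4596 = 41.8288.
Posterior precision = 1/σ₀² + n/σ² = 1/3.4596 + 12/0.3136 = (σ² + n·σ₀²)/(σ₀²σ²) = 41.8288/(3.4596·0.3136); posterior variance σₙ² = σ₀²σ²/(σ² + n·σ₀²) = 3.4596·0.3136/41.8288 = 0.025937.
Posterior SD = √σₙ² = √(3.4596·0.3136/41.8288) = 0.1611.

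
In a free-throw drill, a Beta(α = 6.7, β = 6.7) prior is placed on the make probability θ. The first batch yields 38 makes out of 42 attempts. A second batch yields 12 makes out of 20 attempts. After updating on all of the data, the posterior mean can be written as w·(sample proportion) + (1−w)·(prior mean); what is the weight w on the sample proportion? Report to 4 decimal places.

The Beta prior is conjugate to a Binomial/Bernoulli likelihood; the update adds successes to α and failures to β.
Total number of attempts: n = 42 + 20 = 62.
Posterior mean = (α₀+k)/(α₀+β₀+n) = [n/(α₀+β₀+n)]·(k/n) + [(α₀+β₀)/(α₀+β₀+n)]·α₀/(α₀+β₀), so only n and the prior enter the weight.
The weight on the data is w = n/(α₀+β₀+n) = 62/(6.7+6.7+62) = 62/75.4 = 0.8223.

0.8223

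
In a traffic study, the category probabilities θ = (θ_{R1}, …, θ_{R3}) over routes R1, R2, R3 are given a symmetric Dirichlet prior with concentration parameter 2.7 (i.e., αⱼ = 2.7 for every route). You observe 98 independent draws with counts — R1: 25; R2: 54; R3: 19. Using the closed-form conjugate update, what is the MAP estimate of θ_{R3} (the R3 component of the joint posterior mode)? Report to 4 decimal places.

The Dirichlet prior is conjugate to the Multinomial likelihood: each posterior αⱼ = prior αⱼ + observed count nⱼ.
Posterior concentration: (27.7, 56.7, 21.7), total = 106.1.
Joint mode component: (α_{R3}−1)/(Σα−K) = 20.7/103.1 = 0.2008.

0.2008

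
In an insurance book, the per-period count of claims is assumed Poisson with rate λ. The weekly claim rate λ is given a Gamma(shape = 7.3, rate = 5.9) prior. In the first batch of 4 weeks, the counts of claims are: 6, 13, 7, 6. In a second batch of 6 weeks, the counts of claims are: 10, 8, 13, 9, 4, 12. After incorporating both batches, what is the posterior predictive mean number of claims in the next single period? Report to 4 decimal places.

5.9937

With a Gamma(shape α, rate β) prior, the Poisson likelihood is conjugate: the posterior is Gamma(α + ΣXᵢ, β + n).
Batch 1: sum of counts S = 32 over n = 4 weeks.
After batch 1: Gamma(α+S, β+n) = Gamma(7.3+32, 5.9+4) = Gamma(39.3, 9.9).
Batch 2: sum of counts S = 56 over n = 6 weeks.
After batch 2: Gamma(α+S, β+n) = Gamma(39.3+56, 9.9+6) = Gamma(95.3, 15.9).
The predictive distribution for one future period is NegBinom with mean α/β = 5.9937.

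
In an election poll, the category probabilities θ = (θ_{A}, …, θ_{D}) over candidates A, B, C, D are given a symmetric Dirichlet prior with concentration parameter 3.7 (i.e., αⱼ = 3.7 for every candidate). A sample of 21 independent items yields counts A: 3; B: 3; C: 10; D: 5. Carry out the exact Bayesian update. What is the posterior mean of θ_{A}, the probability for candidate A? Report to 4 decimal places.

0.1872

The Dirichlet prior is conjugate to the Multinomial likelihood: each posterior αⱼ = prior αⱼ + observed count nⱼ.
Posterior concentration: (6.7, 6.7, 13.7, 8.7), total = 35.8.
E[θ_{A}|data] = α_{A}/Σα = 6.7/35.8 = 0.1872.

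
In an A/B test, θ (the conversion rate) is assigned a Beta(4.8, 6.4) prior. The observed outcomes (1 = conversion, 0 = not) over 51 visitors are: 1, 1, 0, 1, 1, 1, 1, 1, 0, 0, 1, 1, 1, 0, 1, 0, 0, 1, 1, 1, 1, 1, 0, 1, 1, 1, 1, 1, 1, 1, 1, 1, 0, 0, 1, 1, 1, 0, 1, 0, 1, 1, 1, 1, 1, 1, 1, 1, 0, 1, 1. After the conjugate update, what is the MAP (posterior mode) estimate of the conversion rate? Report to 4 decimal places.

0.7110

The Beta prior is conjugate to a Binomial/Bernoulli likelihood; the update adds successes to α and failures to β.
Posterior: Beta(α+k, β+n−k) = Beta(4.8+39, 6.4+12) = Beta(43.8, 18.4).
Mode of Beta(a,b) for a,b>1 is (a−1)/(a+b−2) = 42.8/60.2 = 0.7110.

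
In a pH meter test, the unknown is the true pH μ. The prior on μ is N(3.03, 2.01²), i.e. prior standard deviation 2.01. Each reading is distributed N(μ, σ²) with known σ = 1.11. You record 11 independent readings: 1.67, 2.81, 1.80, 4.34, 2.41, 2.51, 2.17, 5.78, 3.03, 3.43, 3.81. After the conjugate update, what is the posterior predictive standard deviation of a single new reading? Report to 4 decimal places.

For Normal data with known variance σ², a Normal(μ₀, σ₀²) prior on μ is conjugate. Posterior precision = 1/σ₀² + n/σ²; posterior mean is the precision-weighted average of μ₀ and x̄.
σ₀² = 2.01² = 4.0401, σ² = 1.11² = 1.2321; σ² + n·σ₀² = 1.2321 + 11·4.0401 = 45.6732.
Posterior precision = 1/σ₀² + n/σ² = 1/4.0401 + 11/1.2321 = (σ² + n·σ₀²)/(σ₀²σ²) = 45.6732/(4.0401·1.2321); posterior variance σₙ² = σ₀²σ²/(σ² + n·σ₀²) = 4.0401·1.2321/45.6732 = 0.108987.
Predictive variance for one new observation = σₙ² + σ² = 4.0401·1.2321/45.6732 + 1.2321 = σ²·(σ₀² + 45.6732)/45.6732 = 1.2321·49.7133/45.6732 = 1.341087; SD = √(1.2321·49.7133/45.6732) = 1.1581.

1.1581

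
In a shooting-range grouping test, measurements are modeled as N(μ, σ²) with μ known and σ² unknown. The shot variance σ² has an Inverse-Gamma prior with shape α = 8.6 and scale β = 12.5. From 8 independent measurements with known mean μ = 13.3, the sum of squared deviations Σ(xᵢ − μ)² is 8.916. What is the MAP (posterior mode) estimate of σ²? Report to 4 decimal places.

With known mean μ and an Inverse-Gamma(α, β) prior on σ², the Normal likelihood is conjugate: posterior is Inv-Gamma(α + n/2, β + Σ(xᵢ−μ)²/2).
Posterior: Inv-Gamma(8.6 + 8/2, 12.5 + 8.916/2) = Inv-Gamma(12.60, 16.9580).
Mode = β/(α+1) = 16.9580/13.60 = 1.2469.

1.2469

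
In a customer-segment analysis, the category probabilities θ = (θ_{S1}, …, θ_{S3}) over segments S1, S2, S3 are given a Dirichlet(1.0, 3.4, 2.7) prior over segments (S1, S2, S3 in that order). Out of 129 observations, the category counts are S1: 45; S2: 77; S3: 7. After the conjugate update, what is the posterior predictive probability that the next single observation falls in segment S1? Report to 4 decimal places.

The Dirichlet prior is conjugate to the Multinomial likelihood: each posterior αⱼ = prior αⱼ + observed count nⱼ.
Posterior concentration: (46.0, 80.4, 9.7), total = 136.1.
P(next = S1 | data) = α_{S1}/Σα = 0.3380.

0.3380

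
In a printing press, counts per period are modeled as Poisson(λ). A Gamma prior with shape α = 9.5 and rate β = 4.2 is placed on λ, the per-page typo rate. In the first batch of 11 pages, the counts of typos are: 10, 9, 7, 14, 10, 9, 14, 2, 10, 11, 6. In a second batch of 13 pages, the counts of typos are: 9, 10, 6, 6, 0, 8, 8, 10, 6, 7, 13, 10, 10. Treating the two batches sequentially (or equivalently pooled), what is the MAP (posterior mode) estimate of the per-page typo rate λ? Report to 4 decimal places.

7.5709

With a Gamma(shape α, rate β) prior, the Poisson likelihood is conjugate: the posterior is Gamma(α + ΣXᵢ, β + n).
Batch 1: sum of counts S = 102 over n = 11 pages.
After batch 1: Gamma(α+S, β+n) = Gamma(9.5+102, 4.2+11) = Gamma(111.5, 15.2).
Batch 2: sum of counts S = 103 over n = 13 pages.
After batch 2: Gamma(α+S, β+n) = Gamma(111.5+103, 15.2+13) = Gamma(214.5, 28.2).
Mode of Gamma(α,β) for α≥1 is (α−1)/β = 213.5/28.2 = 7.5709.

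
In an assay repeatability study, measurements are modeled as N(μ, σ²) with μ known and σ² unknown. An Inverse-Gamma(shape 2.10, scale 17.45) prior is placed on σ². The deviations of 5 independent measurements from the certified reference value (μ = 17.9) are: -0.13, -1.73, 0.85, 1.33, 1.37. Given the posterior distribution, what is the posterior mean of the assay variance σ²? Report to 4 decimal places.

5.8720

With known mean μ and an Inverse-Gamma(α, β) prior on σ², the Normal likelihood is conjugate: posterior is Inv-Gamma(α + n/2, β + Σ(xᵢ−μ)²/2).
Σ(xᵢ−μ)² = (-0.13)² + (-1.73)² + (0.85)² + (1.33)² + (1.37)² = 7.3781.
Posterior: Inv-Gamma(2.10 + 5/2, 17.45 + 7.3781/2) = Inv-Gamma(4.60, 21.13905).
E[σ²|data] = β/(α−1) = 21.13905/3.60 = 5.8720.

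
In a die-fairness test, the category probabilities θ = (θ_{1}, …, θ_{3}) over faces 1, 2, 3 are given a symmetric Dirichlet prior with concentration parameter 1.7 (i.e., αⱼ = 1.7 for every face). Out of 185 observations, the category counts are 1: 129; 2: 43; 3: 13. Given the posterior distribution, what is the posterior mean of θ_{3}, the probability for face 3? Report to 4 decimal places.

0.0773

The Dirichlet prior is conjugate to the Multinomial likelihood: each posterior αⱼ = prior αⱼ + observed count nⱼ.
Posterior concentration: (130.7, 44.7, 14.7), total = 190.1.
E[θ_{3}|data] = α_{3}/Σα = 14.7/190.1 = 0.0773.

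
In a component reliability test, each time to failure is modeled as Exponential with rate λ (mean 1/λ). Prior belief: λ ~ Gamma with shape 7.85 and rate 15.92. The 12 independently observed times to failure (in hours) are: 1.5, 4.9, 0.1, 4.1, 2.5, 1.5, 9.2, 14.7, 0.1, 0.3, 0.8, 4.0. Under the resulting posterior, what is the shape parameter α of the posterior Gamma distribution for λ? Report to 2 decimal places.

19.85

With a Gamma(shape α, rate β) prior on the exponential rate λ, the posterior after n observations with total T = Σxᵢ is Gamma(α+n, β+T).
Sum of observations T = 43.7 hours; n = 12.
Posterior: Gamma(7.85+12, 15.92+43.7) = Gamma(19.85, 59.62).
Posterior α = 19.85.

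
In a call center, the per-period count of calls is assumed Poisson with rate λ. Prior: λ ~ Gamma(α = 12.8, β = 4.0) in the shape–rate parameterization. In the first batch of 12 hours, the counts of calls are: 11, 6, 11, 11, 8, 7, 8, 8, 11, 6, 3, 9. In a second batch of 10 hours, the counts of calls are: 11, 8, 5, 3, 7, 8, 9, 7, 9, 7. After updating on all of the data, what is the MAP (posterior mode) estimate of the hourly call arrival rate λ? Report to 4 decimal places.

With a Gamma(shape α, rate β) prior, the Poisson likelihood is conjugate: the posterior is Gamma(α + ΣXᵢ, β + n).
Batch 1: sum of counts S = 99 over n = 12 hours.
After batch 1: Gamma(α+S, β+n) = Gamma(12.8+99, 4.0+12) = Gamma(111.8, 16.0).
Batch 2: sum of counts S = 74 over n = 10 hours.
After batch 2: Gamma(α+S, β+n) = Gamma(111.8+74, 16.0+10) = Gamma(185.8, 26.0).
Mode of Gamma(α,β) for α≥1 is (α−1)/β = 184.8/26.0 = 7.1077.

7.1077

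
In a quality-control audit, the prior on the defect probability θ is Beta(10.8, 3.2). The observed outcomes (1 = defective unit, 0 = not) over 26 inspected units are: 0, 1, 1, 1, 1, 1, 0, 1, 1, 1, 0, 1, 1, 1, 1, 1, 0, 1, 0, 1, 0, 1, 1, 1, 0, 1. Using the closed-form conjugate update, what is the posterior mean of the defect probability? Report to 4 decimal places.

0.7450

The Beta prior is conjugate to a Binomial/Bernoulli likelihood; the update adds successes to α and failures to β.
Posterior: Beta(α+k, β+n−k) = Beta(10.8+19, 3.2+7) = Beta(29.8, 10.2).
Posterior mean = α/(α+β) = 29.8/40.0 = 0.7450.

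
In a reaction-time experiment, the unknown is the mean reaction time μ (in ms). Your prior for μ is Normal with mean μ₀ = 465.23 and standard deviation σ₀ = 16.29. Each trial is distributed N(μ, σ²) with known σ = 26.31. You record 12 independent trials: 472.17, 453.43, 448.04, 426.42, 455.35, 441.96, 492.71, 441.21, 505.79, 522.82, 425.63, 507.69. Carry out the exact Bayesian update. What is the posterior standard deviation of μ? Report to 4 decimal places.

For Normal data with known variance σ², a Normal(μ₀, σ₀²) prior on μ is conjugate. Posterior precision = 1/σ₀² + n/σ²; posterior mean is the precision-weighted average of μ₀ and x̄.
σ₀² = 16.29² = 265.3641, σ² = 26.31² = 692.2161; σ² + n·σ₀² = 692.2161 + 12·265.3641 = 3876.5853.
Posterior precision = 1/σ₀² + n/σ² = 1/265.3641 + 12/692.2161 = (σ² + n·σ₀²)/(σ₀²σ²) = 3876.5853/(265.3641·692.2161); posterior variance σₙ² = σ₀²σ²/(σ² + n·σ₀²) = 265.3641·692.2161/3876.5853 = 47.384306.
Posterior SD = √σₙ² = √(265.3641·692.2161/3876.5853) = 6.8836.

6.8836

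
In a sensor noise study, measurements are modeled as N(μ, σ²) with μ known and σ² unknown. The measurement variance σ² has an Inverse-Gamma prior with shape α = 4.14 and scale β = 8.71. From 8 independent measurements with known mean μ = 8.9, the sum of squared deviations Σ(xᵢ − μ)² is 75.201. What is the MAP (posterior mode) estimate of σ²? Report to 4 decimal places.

5.0668

With known mean μ and an Inverse-Gamma(α, β) prior on σ², the Normal likelihood is conjugate: posterior is Inv-Gamma(α + n/2, β + Σ(xᵢ−μ)²/2).
Posterior: Inv-Gamma(4.14 + 8/2, 8.71 + 75.201/2) = Inv-Gamma(8.14, 46.3105).
Mode = β/(α+1) = 46.3105/9.14 = 5.0668.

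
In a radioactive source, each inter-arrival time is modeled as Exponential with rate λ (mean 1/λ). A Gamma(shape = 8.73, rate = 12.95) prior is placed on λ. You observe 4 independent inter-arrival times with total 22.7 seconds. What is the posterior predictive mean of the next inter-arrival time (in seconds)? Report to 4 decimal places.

With a Gamma(shape α, rate β) prior on the exponential rate λ, the posterior after n observations with total T = Σxᵢ is Gamma(α+n, β+T).
Posterior: Gamma(8.73+4, 12.95+22.7) = Gamma(12.73, 35.65).
The predictive distribution for the next observation is Lomax; its mean is β/(α−1) = 35.65/11.73 = 3.0392.

3.0392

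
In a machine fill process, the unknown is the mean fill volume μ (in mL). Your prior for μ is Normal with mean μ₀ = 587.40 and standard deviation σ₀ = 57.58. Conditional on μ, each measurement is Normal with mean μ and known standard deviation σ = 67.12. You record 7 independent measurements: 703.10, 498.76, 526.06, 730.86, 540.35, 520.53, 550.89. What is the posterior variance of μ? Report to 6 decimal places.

538.963237

For Normal data with known variance σ², a Normal(μ₀, σ₀²) prior on μ is conjugate. Posterior precision = 1/σ₀² + n/σ²; posterior mean is the precision-weighted average of μ₀ and x̄.
σ₀² = 57.58² = 3315.4564, σ² = 67.12² = 4505.0944; σ² + n·σ₀² = 4505.0944 + 7·3315.4564 = 27713.2892.
Posterior precision = 1/σ₀² + n/σ² = 1/3315.4564 + 7/4505.0944 = (σ² + n·σ₀²)/(σ₀²σ²) = 27713.2892/(3315.4564·4505.0944); posterior variance σₙ² = σ₀²σ²/(σ² + n·σ₀²) = 3315.4564·4505.0944/27713.2892 = 538.963237.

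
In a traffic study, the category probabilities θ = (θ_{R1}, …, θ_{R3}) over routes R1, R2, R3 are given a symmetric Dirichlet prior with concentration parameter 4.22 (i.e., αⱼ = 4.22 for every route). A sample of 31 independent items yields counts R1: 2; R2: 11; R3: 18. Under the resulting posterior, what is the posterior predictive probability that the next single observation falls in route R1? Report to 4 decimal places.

0.1425

The Dirichlet prior is conjugate to the Multinomial likelihood: each posterior αⱼ = prior αⱼ + observed count nⱼ.
Posterior concentration: (6.22, 15.22, 22.22), total = 43.66.
P(next = R1 | data) = α_{R1}/Σα = 0.1425.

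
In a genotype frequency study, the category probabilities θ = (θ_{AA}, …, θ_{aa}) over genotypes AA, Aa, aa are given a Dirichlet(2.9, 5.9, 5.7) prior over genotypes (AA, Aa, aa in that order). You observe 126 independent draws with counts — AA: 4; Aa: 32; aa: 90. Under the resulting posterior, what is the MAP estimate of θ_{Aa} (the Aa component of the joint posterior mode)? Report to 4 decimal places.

0.2684

The Dirichlet prior is conjugate to the Multinomial likelihood: each posterior αⱼ = prior αⱼ + observed count nⱼ.
Posterior concentration: (6.9, 37.9, 95.7), total = 140.5.
Joint mode component: (α_{Aa}−1)/(Σα−K) = 36.9/137.5 = 0.2684.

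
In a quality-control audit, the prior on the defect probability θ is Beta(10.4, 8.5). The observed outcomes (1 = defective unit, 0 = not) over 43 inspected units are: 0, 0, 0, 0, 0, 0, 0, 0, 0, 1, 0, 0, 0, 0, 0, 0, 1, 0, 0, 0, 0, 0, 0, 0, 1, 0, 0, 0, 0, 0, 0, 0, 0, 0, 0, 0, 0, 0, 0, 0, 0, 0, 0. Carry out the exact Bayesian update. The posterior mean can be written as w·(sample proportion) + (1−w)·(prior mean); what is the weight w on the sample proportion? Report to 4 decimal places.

0.6947

The Beta prior is conjugate to a Binomial/Bernoulli likelihood; the update adds successes to α and failures to β.
Posterior mean = (α₀+k)/(α₀+β₀+n) = [n/(α₀+β₀+n)]·(k/n) + [(α₀+β₀)/(α₀+β₀+n)]·α₀/(α₀+β₀), so only n and the prior enter the weight.
The weight on the data is w = n/(α₀+β₀+n) = 43/(10.4+8.5+43) = 43/61.9 = 0.6947.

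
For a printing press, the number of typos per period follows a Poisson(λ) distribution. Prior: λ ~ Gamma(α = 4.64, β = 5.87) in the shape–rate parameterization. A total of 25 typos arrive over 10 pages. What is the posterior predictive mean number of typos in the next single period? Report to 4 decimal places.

1.8677

With a Gamma(shape α, rate β) prior, the Poisson likelihood is conjugate: the posterior is Gamma(α + ΣXᵢ, β + n).
Posterior: Gamma(α+S, β+n) = Gamma(4.64+25, 5.87+10) = Gamma(29.64, 15.87).
The predictive distribution for one future period is NegBinom with mean α/β = 1.8677.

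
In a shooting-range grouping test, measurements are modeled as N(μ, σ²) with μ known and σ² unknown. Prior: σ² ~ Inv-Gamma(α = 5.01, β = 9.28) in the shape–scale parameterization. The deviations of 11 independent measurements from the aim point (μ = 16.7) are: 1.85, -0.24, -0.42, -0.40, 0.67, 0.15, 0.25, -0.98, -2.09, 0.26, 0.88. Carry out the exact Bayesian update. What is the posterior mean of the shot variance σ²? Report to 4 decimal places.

With known mean μ and an Inverse-Gamma(α, β) prior on σ², the Normal likelihood is conjugate: posterior is Inv-Gamma(α + n/2, β + Σ(xᵢ−μ)²/2).
Σ(xᵢ−μ)² = (1.85)² + (-0.24)² + (-0.42)² + (-0.40)² + (0.67)² + (0.15)² + (0.25)² + (-0.98)² + (-2.09)² + (0.26)² + (0.88)² = 10.5209.
Posterior: Inv-Gamma(5.01 + 11/2, 9.28 + 10.5209/2) = Inv-Gamma(10.51, 14.54045).
E[σ²|data] = β/(α−1) = 14.54045/9.51 = 1.5290.

1.5290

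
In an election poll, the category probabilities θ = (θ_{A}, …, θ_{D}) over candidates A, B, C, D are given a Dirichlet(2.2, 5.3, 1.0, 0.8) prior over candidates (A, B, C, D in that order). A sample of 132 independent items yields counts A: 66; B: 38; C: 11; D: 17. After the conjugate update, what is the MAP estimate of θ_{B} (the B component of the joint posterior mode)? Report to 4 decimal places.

The Dirichlet prior is conjugate to the Multinomial likelihood: each posterior αⱼ = prior αⱼ + observed count nⱼ.
Posterior concentration: (68.2, 43.3, 12.0, 17.8), total = 141.3.
Joint mode component: (α_{B}−1)/(Σα−K) = 42.3/137.3 = 0.3081.

0.3081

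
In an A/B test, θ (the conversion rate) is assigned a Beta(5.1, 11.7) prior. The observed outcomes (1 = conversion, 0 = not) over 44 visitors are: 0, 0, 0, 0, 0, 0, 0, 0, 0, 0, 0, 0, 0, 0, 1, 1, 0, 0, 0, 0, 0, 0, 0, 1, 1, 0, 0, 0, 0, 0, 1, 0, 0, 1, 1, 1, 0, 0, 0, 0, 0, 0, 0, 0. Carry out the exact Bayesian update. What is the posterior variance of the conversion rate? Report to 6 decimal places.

The Beta prior is conjugate to a Binomial/Bernoulli likelihood; the update adds successes to α and failures to β.
Posterior: Beta(α+k, β+n−k) = Beta(5.1+8, 11.7+36) = Beta(13.1, 47.7).
Var = αβ/((α+β)²(α+β+1)) = 13.1·47.7/(60.8²·61.8) = 0.002735.

0.002735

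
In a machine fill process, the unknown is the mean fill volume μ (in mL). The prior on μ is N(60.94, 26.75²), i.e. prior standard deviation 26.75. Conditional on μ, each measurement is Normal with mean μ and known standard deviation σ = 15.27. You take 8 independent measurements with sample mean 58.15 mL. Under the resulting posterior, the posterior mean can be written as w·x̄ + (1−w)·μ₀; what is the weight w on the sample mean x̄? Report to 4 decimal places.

0.9609

For Normal data with known variance σ², a Normal(μ₀, σ₀²) prior on μ is conjugate. Posterior precision = 1/σ₀² + n/σ²; posterior mean is the precision-weighted average of μ₀ and x̄.
σ₀² = 26.75² = 715.5625, σ² = 15.27² = 233.1729. Prior precision 1/σ₀² = 1/715.5625; data precision n/σ² = 8/233.1729.
w = (n/σ²)/(1/σ₀² + n/σ²) = n·σ₀²/(σ² + n·σ₀²) = 8·715.5625/(233.1729 + 8·715.5625) = 5724.5/5957.6729 = 0.9609.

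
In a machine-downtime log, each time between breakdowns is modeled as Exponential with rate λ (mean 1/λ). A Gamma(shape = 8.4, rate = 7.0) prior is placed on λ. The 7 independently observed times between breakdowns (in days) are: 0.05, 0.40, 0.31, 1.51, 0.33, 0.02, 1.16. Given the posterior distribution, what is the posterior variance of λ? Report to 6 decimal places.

0.132521

With a Gamma(shape α, rate β) prior on the exponential rate λ, the posterior after n observations with total T = Σxᵢ is Gamma(α+n, β+T).
Sum of observations T = 3.78 days; n = 7.
Posterior: Gamma(8.4+7, 7.0+3.78) = Gamma(15.4, 10.78).
Var = α/β² = 0.132521.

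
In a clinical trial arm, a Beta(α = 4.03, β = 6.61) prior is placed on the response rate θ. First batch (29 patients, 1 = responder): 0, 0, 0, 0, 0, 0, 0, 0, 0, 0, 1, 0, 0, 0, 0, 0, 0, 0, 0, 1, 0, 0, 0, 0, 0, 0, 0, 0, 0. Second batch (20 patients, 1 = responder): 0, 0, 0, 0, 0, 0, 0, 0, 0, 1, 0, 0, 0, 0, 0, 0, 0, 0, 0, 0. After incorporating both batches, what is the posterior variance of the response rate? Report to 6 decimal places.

0.001715

The Beta prior is conjugate to a Binomial/Bernoulli likelihood; the update adds successes to α and failures to β.
After batch 1: Beta(4.03+2, 6.61+27) = Beta(6.03, 33.61).
After batch 2: Beta(6.03+1, 33.61+19) = Beta(7.03, 52.61).
Var = αβ/((α+β)²(α+β+1)) = 7.03·52.61/(59.64²·60.64) = 0.001715.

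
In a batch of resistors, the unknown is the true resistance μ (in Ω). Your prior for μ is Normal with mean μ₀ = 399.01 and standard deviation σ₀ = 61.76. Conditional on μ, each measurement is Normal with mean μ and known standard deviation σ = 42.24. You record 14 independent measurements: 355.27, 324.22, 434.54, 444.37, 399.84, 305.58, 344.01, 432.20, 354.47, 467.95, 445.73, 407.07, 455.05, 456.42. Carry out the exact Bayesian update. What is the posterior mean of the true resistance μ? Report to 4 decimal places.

401.8149

For Normal data with known variance σ², a Normal(μ₀, σ₀²) prior on μ is conjugate. Posterior precision = 1/σ₀² + n/σ²; posterior mean is the precision-weighted average of μ₀ and x̄.
Σxᵢ = 355.27 + 324.22 + 434.54 + 444.37 + 399.84 + 305.58 + 344.01 + 432.20 + 354.47 + 467.95 + 445.73 + 407.07 + 455.05 + 456.42 = 5626.72, so n·x̄ = 5626.72.
σ₀² = 61.76² = 3814.2976, σ² = 42.24² = 1784.2176; σ² + n·σ₀² = 1784.2176 + 14·3814.2976 = 55184.384.
Posterior mean = (μ₀/σ₀² + n·x̄/σ²)/(1/σ₀² + n/σ²) = (σ²·μ₀ + σ₀²·n·x̄)/(σ² + n·σ₀²) = (1784.2176·399.01 + 3814.2976·5626.72)/55184.384 = 22173905.256448/55184.384 = 401.8149.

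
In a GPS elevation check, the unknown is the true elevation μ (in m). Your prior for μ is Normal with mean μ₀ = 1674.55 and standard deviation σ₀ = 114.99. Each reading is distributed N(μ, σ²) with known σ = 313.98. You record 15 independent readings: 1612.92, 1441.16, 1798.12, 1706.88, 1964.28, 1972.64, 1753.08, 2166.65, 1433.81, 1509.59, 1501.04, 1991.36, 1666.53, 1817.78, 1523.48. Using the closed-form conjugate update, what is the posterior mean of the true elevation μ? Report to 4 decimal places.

For Normal data with known variance σ², a Normal(μ₀, σ₀²) prior on μ is conjugate. Posterior precision = 1/σ₀² + n/σ²; posterior mean is the precision-weighted average of μ₀ and x̄.
Σxᵢ = 1612.92 + 1441.16 + 1798.12 + 1706.88 + 1964.28 + 1972.64 + 1753.08 + 2166.65 + 1433.81 + 1509.59 + 1501.04 + 1991.36 + 1666.53 + 1817.78 + 1523.48 = 25859.32, so n·x̄ = 25859.32.
σ₀² = 114.99² = 13222.7001, σ² = 313.98² = 98583.4404; σ² + n·σ₀² = 98583.4404 + 15·13222.7001 = 296923.9419.
Posterior mean = (μ₀/σ₀² + n·x̄/σ²)/(1/σ₀² + n/σ²) = (σ²·μ₀ + σ₀²·n·x̄)/(σ² + n·σ₀²) = (98583.4404·1674.55 + 13222.7001·25859.32)/296923.9419 = 507012933.271752/296923.9419 = 1707.5515.

1707.5515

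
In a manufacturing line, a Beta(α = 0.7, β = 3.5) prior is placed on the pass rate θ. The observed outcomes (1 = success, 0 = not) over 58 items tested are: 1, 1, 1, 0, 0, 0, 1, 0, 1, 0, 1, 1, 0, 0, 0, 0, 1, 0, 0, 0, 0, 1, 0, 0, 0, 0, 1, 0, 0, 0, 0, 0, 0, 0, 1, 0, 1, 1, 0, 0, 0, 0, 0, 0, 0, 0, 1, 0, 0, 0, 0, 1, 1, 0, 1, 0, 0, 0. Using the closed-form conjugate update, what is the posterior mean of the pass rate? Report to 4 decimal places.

The Beta prior is conjugate to a Binomial/Bernoulli likelihood; the update adds successes to α and failures to β.
Posterior: Beta(α+k, β+n−k) = Beta(0.7+17, 3.5+41) = Beta(17.7, 44.5).
Posterior mean = α/(α+β) = 17.7/62.2 = 0.2846.

0.2846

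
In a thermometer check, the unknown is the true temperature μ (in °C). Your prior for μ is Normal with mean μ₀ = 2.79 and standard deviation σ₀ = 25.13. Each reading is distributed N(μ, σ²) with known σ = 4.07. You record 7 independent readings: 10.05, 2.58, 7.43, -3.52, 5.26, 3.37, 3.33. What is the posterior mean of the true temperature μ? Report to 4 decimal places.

For Normal data with known variance σ², a Normal(μ₀, σ₀²) prior on μ is conjugate. Posterior precision = 1/σ₀² + n/σ²; posterior mean is the precision-weighted average of μ₀ and x̄.
Σxᵢ = 10.05 + 2.58 + 7.43 + (-3.52) + 5.26 + 3.37 + 3.33 = 28.5, so n·x̄ = 28.5.
σ₀² = 25.13² = 631.5169, σ² = 4.07² = 16.5649; σ² + n·σ₀² = 16.5649 + 7·631.5169 = 4437.1832.
Posterior mean = (μ₀/σ₀² + n·x̄/σ²)/(1/σ₀² + n/σ²) = (σ²·μ₀ + σ₀²·n·x̄)/(σ² + n·σ₀²) = (16.5649·2.79 + 631.5169·28.5)/4437.1832 = 18044.447721/4437.1832 = 4.0666.

4.0666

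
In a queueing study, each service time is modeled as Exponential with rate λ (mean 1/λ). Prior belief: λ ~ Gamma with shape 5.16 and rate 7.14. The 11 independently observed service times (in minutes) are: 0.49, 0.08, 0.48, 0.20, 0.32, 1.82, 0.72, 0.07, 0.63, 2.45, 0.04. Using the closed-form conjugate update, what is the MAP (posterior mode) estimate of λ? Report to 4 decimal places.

1.0499

With a Gamma(shape α, rate β) prior on the exponential rate λ, the posterior after n observations with total T = Σxᵢ is Gamma(α+n, β+T).
Sum of observations T = 7.30 minutes; n = 11.
Posterior: Gamma(5.16+11, 7.14+7.30) = Gamma(16.16, 14.44).
Mode = (α−1)/β = 1.0499.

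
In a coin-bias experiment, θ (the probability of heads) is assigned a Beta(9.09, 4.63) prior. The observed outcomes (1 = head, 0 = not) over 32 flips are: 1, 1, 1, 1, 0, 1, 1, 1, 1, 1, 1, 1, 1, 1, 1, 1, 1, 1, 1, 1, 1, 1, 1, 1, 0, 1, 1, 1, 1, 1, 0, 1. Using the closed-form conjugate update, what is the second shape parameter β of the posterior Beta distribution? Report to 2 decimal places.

7.63

The Beta prior is conjugate to a Binomial/Bernoulli likelihood; the update adds successes to α and failures to β.
Posterior: Beta(α+k, β+n−k) = Beta(9.09+29, 4.63+3) = Beta(38.09, 7.63).
Posterior β = 7.63.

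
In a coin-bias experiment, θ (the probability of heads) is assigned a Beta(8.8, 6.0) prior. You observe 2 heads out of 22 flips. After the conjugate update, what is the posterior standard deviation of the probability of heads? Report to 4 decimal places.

0.0741

The Beta prior is conjugate to a Binomial/Bernoulli likelihood; the update adds successes to α and failures to β.
Posterior: Beta(α+k, β+n−k) = Beta(8.8+2, 6.0+20) = Beta(10.8, 26.0).
Var = αβ/((α+β)²(α+β+1)) = 10.8·26.0/(36.8²·37.8) = 0.00548542; SD = √0.00548542 = 0.0741.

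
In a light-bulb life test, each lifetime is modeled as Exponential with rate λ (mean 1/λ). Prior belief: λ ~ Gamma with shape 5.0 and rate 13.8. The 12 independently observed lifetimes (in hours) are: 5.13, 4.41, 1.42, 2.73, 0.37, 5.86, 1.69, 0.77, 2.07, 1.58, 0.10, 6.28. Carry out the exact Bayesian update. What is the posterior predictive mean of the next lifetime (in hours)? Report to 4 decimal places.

2.8881

With a Gamma(shape α, rate β) prior on the exponential rate λ, the posterior after n observations with total T = Σxᵢ is Gamma(α+n, β+T).
Sum of observations T = 32.41 hours; n = 12.
Posterior: Gamma(5.0+12, 13.8+32.41) = Gamma(17.0, 46.21).
The predictive distribution for the next observation is Lomax; its mean is β/(α−1) = 46.21/16.0 = 2.8881.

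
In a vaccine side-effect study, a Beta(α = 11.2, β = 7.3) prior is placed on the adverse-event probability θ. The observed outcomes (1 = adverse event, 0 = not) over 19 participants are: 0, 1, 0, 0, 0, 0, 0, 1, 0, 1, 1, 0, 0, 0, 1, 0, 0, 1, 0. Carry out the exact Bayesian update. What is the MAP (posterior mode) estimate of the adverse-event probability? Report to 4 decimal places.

The Beta prior is conjugate to a Binomial/Bernoulli likelihood; the update adds successes to α and failures to β.
Posterior: Beta(α+k, β+n−k) = Beta(11.2+6, 7.3+13) = Beta(17.2, 20.3).
Mode of Beta(a,b) for a,b>1 is (a−1)/(a+b−2) = 16.2/35.5 = 0.4563.

0.4563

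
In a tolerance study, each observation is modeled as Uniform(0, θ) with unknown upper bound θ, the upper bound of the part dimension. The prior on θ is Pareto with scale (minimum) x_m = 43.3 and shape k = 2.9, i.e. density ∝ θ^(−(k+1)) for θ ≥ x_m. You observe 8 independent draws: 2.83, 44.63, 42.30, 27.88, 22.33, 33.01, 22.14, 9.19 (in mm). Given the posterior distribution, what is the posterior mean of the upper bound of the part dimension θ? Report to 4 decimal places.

A Pareto(scale x_m, shape k) prior on the upper bound θ of Uniform(0, θ) is conjugate: posterior is Pareto(max(x_m, max xᵢ), k + n).
Sample maximum = 44.63; prior scale x_m = 43.3 → posterior scale = max = 44.63.
Posterior shape = 2.9 + 8 = 10.9.
E[θ|data] = k·x_m/(k−1) = 10.9·44.63/9.9 = 49.1381.

49.1381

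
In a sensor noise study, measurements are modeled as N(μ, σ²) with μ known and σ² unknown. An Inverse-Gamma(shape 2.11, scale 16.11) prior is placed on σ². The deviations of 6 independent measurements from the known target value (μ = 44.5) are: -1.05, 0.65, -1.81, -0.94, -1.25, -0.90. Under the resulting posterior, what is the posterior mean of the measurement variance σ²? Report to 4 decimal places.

With known mean μ and an Inverse-Gamma(α, β) prior on σ², the Normal likelihood is conjugate: posterior is Inv-Gamma(α + n/2, β + Σ(xᵢ−μ)²/2).
Σ(xᵢ−μ)² = (-1.05)² + (0.65)² + (-1.81)² + (-0.94)² + (-1.25)² + (-0.90)² = 8.0572.
Posterior: Inv-Gamma(2.11 + 6/2, 16.11 + 8.0572/2) = Inv-Gamma(5.11, 20.13860).
E[σ²|data] = β/(α−1) = 20.13860/4.11 = 4.8999.

4.8999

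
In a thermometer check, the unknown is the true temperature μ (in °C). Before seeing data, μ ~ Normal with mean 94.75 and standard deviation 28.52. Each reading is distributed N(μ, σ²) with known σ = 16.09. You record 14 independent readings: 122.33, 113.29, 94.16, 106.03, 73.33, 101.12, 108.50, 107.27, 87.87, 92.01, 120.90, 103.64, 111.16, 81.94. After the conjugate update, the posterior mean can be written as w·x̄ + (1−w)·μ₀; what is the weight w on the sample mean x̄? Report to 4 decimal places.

For Normal data with known variance σ², a Normal(μ₀, σ₀²) prior on μ is conjugate. Posterior precision = 1/σ₀² + n/σ²; posterior mean is the precision-weighted average of μ₀ and x̄.
σ₀² = 28.52² = 813.3904, σ² = 16.09² = 258.8881. Prior precision 1/σ₀² = 1/813.3904; data precision n/σ² = 14/258.8881.
w = (n/σ²)/(1/σ₀² + n/σ²) = n·σ₀²/(σ² + n·σ₀²) = 14·813.3904/(258.8881 + 14·813.3904) = 11387.4656/11646.3537 = 0.9778.

0.9778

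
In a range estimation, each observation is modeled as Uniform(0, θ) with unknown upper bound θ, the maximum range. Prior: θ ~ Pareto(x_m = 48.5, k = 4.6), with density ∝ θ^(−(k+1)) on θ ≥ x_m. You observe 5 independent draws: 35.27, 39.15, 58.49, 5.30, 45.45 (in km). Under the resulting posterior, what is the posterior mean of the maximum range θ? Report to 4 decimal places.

A Pareto(scale x_m, shape k) prior on the upper bound θ of Uniform(0, θ) is conjugate: posterior is Pareto(max(x_m, max xᵢ), k + n).
Sample maximum = 58.49; prior scale x_m = 48.5 → posterior scale = max = 58.49.
Posterior shape = 4.6 + 5 = 9.6.
E[θ|data] = k·x_m/(k−1) = 9.6·58.49/8.6 = 65.2912.

65.2912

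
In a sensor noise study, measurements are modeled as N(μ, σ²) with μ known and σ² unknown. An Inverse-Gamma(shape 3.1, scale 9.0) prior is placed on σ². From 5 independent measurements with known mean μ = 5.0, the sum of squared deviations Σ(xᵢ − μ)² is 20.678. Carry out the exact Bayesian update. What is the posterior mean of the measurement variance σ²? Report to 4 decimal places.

With known mean μ and an Inverse-Gamma(α, β) prior on σ², the Normal likelihood is conjugate: posterior is Inv-Gamma(α + n/2, β + Σ(xᵢ−μ)²/2).
Posterior: Inv-Gamma(3.1 + 5/2, 9.0 + 20.678/2) = Inv-Gamma(5.60, 19.3390).
E[σ²|data] = β/(α−1) = 19.3390/4.60 = 4.2041.

4.2041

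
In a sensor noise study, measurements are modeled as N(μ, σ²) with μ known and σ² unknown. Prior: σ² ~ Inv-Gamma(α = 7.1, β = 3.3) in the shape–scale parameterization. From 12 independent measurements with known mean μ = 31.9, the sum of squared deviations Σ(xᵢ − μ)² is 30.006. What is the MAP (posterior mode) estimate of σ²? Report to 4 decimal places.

With known mean μ and an Inverse-Gamma(α, β) prior on σ², the Normal likelihood is conjugate: posterior is Inv-Gamma(α + n/2, β + Σ(xᵢ−μ)²/2).
Posterior: Inv-Gamma(7.1 + 12/2, 3.3 + 30.006/2) = Inv-Gamma(13.10, 18.3030).
Mode = β/(α+1) = 18.3030/14.10 = 1.2981.

1.2981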